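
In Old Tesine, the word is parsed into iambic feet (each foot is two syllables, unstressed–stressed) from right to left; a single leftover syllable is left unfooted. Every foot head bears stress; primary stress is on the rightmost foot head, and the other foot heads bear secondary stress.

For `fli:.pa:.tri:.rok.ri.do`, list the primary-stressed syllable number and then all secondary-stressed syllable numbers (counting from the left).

Parse right to left into iambic (σˈσ) feet: (fli:.ˈpa:) (tri:.ˈrok) (ri.ˈdo).
Foot heads (stressed positions): 2, 4, 6.
End Rule Rightmost: primary stress on the rightmost head = syllable 6.
Secondary stress on 2, 4: fli:.ˌpa:.tri:.ˌrok.ri.ˈdo.

primary 6, secondary 2, 4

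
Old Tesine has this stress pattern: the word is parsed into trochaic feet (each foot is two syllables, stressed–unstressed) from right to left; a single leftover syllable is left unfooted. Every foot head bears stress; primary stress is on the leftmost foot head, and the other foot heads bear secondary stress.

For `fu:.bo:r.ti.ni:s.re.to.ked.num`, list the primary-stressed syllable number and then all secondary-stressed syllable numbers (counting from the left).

primary 1, secondary 3, 5, 7

Parse right to left into trochaic (ˈσσ) feet: (ˈfu:.bo:r) (ˈti.ni:s) (ˈre.to) (ˈked.num).
Foot heads (stressed positions): 1, 3, 5, 7.
End Rule Leftmost: primary stress on the leftmost head = syllable 1.
Secondary stress on 3, 5, 7: ˈfu:.bo:r.ˌti.ni:s.ˌre.to.ˌked.num.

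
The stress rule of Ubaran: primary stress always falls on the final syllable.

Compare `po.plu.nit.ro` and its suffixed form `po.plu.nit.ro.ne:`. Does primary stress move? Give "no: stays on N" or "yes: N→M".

yes: 4→5

Base `po.plu.nit.ro` (4 syllables):
  The word has 4 syllables; the final syllable is syllable 4 (ro).
  → primary stress on syllable 4.
Suffixed `po.plu.nit.ro.ne:` (5 syllables):
  The word has 5 syllables; the final syllable is syllable 5 (ne:).
  → primary stress on syllable 5.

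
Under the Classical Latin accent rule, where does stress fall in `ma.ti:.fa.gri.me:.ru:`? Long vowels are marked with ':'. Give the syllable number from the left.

Classical Latin: stress the penult if heavy (long vowel or closed), else the antepenult.
Weights: 4 gri L, 5 me: H, 6 ru: H.
The penult (syllable 5, me:) is heavy, so it takes stress.
Stress on syllable 5: ma.ti:.fa.gri.ˈme:.ru:.

5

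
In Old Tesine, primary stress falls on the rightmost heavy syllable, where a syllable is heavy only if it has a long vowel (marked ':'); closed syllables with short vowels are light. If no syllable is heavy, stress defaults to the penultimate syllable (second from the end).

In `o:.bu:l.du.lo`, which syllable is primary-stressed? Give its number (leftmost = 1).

Weights: 1 o: H, 2 bu:l H, 3 du L, 4 lo L.
Heavy syllables in the domain: 1, 2. The rightmost is syllable 2 (bu:l).
Primary stress: syllable 2 → o:.ˈbu:l.du.lo.

2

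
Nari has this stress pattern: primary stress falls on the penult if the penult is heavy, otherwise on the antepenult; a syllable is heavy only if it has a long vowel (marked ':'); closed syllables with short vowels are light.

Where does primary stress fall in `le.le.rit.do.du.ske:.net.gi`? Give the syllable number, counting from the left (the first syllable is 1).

Weights: 6 ske: H, 7 net L, 8 gi L.
The penult (syllable 7, net) is light, so stress falls on the antepenult (syllable 6, ske:).
Primary stress: syllable 6 → le.le.rit.do.du.ˈske:.net.gi.

6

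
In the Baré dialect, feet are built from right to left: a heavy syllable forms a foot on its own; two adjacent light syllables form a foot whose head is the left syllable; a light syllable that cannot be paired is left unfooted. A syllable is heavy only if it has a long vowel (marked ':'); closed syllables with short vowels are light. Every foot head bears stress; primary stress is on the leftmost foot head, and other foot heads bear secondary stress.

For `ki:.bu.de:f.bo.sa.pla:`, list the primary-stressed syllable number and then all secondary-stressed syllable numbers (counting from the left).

Weights: 1 ki: H, 2 bu L, 3 de:f H, 4 bo L, 5 sa L, 6 pla: H.
Parse right to left (heavy = foot alone; LL = one foot; stranded L unfooted): (ˈki:) bu (ˈde:f) (ˈbo.sa) (ˈpla:).
Foot heads: 1, 3, 4, 6.
Primary stress on the leftmost head = syllable 1.
Secondary stress on 3, 4, 6: ˈki:.bu.ˌde:f.ˌbo.sa.ˌpla:.

primary 1, secondary 3, 4, 6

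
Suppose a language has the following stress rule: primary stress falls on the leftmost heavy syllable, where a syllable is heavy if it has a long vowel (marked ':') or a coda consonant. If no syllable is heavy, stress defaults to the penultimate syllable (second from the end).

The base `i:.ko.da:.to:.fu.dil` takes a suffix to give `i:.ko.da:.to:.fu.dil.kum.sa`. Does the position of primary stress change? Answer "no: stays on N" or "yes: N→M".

Base `i:.ko.da:.to:.fu.dil` (6 syllables):
  Weights: 1 i: H, 2 ko L, 3 da: H, 4 to: H, 5 fu L, 6 dil H.
  Heavy syllables in the domain: 1, 3, 4, 6. The leftmost is syllable 1 (i:).
  → primary stress on syllable 1.
Suffixed `i:.ko.da:.to:.fu.dil.kum.sa` (8 syllables):
  Weights: 1 i: H, 2 ko L, 3 da: H, 4 to: H, 5 fu L, 6 dil H, 7 kum H, 8 sa L.
  Heavy syllables in the domain: 1, 3, 4, 6, 7. The leftmost is syllable 1 (i:).
  → primary stress on syllable 1.

no: stays on 1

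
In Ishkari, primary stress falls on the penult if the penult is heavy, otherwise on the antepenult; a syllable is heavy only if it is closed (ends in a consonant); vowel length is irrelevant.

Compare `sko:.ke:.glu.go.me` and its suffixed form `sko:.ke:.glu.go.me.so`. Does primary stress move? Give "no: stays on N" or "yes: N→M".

yes: 3→4

Base `sko:.ke:.glu.go.me` (5 syllables):
  Weights: 3 glu L, 4 go L, 5 me L.
  The penult (syllable 4, go) is light, so stress falls on the antepenult (syllable 3, glu).
  → primary stress on syllable 3.
Suffixed `sko:.ke:.glu.go.me.so` (6 syllables):
  Weights: 4 go L, 5 me L, 6 so L.
  The penult (syllable 5, me) is light, so stress falls on the antepenult (syllable 4, go).
  → primary stress on syllable 4.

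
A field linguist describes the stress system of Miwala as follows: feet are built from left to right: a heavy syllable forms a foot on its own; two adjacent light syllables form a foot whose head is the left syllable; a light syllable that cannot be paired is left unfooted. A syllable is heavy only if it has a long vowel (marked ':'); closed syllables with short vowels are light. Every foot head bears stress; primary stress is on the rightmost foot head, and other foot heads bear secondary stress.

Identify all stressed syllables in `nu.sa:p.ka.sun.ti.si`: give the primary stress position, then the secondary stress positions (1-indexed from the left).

primary 5, secondary 2, 3

Weights: 1 nu L, 2 sa:p H, 3 ka L, 4 sun L, 5 ti L, 6 si L.
Parse left to right (heavy = foot alone; LL = one foot; stranded L unfooted): nu (ˈsa:p) (ˈka.sun) (ˈti.si).
Foot heads: 2, 3, 5.
Primary stress on the rightmost head = syllable 5.
Secondary stress on 2, 3: nu.ˌsa:p.ˌka.sun.ˈti.si.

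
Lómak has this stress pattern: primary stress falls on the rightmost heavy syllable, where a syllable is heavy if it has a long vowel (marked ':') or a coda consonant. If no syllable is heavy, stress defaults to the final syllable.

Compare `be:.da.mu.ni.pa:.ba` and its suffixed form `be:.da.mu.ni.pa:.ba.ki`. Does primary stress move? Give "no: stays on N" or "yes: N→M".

no: stays on 5

Base `be:.da.mu.ni.pa:.ba` (6 syllables):
  Weights: 1 be: H, 2 da L, 3 mu L, 4 ni L, 5 pa: H, 6 ba L.
  Heavy syllables in the domain: 1, 5. The rightmost is syllable 5 (pa:).
  → primary stress on syllable 5.
Suffixed `be:.da.mu.ni.pa:.ba.ki` (7 syllables):
  Weights: 1 be: H, 2 da L, 3 mu L, 4 ni L, 5 pa: H, 6 ba L, 7 ki L.
  Heavy syllables in the domain: 1, 5. The rightmost is syllable 5 (pa:).
  → primary stress on syllable 5.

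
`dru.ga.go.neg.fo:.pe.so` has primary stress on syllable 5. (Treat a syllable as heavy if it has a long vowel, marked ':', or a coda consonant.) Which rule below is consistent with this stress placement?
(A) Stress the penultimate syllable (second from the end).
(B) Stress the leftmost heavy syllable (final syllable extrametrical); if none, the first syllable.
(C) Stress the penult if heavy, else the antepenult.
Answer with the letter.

Rule A → syllable 6 (observed: 5).
Rule B → syllable 4 (observed: 5).
Rule C → syllable 5 ✓.

C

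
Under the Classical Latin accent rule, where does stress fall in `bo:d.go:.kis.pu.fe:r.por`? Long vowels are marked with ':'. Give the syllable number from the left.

Classical Latin: stress the penult if heavy (long vowel or closed), else the antepenult.
Weights: 4 pu L, 5 fe:r H, 6 por H.
The penult (syllable 5, fe:r) is heavy, so it takes stress.
Stress on syllable 5: bo:d.go:.kis.pu.ˈfe:r.por.

5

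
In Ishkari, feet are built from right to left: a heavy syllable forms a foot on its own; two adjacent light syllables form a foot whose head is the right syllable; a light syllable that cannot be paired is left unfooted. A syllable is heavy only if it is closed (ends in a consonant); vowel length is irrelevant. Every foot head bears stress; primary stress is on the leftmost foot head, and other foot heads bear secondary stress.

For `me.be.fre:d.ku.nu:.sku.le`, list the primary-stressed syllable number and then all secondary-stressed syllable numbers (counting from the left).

Weights: 1 me L, 2 be L, 3 fre:d H, 4 ku L, 5 nu: L, 6 sku L, 7 le L.
Parse right to left (heavy = foot alone; LL = one foot; stranded L unfooted): (me.ˈbe) (ˈfre:d) (ku.ˈnu:) (sku.ˈle).
Foot heads: 2, 3, 5, 7.
Primary stress on the leftmost head = syllable 2.
Secondary stress on 3, 5, 7: me.ˈbe.ˌfre:d.ku.ˌnu:.sku.ˌle.

primary 2, secondary 3, 5, 7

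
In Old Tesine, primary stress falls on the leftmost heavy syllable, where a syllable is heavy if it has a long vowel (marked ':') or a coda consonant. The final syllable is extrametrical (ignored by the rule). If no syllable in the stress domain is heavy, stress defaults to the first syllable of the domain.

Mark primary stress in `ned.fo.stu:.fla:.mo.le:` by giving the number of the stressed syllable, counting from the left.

The final syllable (6, le:) is extrametrical; the stress domain is syllables 1–5.
Weights: 1 ned H, 2 fo L, 3 stu: H, 4 fla: H, 5 mo L.
Heavy syllables in the domain: 1, 3, 4. The leftmost is syllable 1 (ned).
Primary stress: syllable 1 → ˈned.fo.stu:.fla:.mo.le:.

1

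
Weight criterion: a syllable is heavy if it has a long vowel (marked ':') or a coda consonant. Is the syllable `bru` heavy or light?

light

`bru`: short vowel, open (no coda). Short vowel, open → light.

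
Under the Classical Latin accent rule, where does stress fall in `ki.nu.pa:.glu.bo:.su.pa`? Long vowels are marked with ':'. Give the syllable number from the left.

Classical Latin: stress the penult if heavy (long vowel or closed), else the antepenult.
Weights: 5 bo: H, 6 su L, 7 pa L.
The penult (syllable 6, su) is light, so stress falls on the antepenult (syllable 5, bo:).
Stress on syllable 5: ki.nu.pa:.glu.ˈbo:.su.pa.

5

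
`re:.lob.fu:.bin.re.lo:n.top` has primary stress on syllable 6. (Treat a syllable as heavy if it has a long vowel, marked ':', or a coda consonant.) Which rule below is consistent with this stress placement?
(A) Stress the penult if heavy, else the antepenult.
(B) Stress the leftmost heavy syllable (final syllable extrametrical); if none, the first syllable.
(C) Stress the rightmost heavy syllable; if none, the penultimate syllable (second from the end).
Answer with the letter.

A

Rule A → syllable 6 ✓.
Rule B → syllable 1 (observed: 6).
Rule C → syllable 7 (observed: 6).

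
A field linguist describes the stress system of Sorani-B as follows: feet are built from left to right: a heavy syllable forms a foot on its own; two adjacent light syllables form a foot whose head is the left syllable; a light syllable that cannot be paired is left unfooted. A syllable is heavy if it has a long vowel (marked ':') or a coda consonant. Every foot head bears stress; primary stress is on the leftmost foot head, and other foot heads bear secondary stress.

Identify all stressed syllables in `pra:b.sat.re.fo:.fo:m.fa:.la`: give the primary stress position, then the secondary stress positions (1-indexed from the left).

primary 1, secondary 2, 4, 5, 6

Weights: 1 pra:b H, 2 sat H, 3 re L, 4 fo: H, 5 fo:m H, 6 fa: H, 7 la L.
Parse left to right (heavy = foot alone; LL = one foot; stranded L unfooted): (ˈpra:b) (ˈsat) re (ˈfo:) (ˈfo:m) (ˈfa:) la.
Foot heads: 1, 2, 4, 5, 6.
Primary stress on the leftmost head = syllable 1.
Secondary stress on 2, 4, 5, 6: ˈpra:b.ˌsat.re.ˌfo:.ˌfo:m.ˌfa:.la.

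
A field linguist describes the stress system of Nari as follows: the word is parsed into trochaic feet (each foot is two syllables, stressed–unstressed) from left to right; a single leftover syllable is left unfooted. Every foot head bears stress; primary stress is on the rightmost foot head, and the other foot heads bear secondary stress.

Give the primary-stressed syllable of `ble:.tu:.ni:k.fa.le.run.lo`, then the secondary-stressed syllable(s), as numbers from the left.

Parse left to right into trochaic (ˈσσ) feet: (ˈble:.tu:) (ˈni:k.fa) (ˈle.run) lo. Syllable 7 is left unfooted.
Foot heads (stressed positions): 1, 3, 5.
End Rule Rightmost: primary stress on the rightmost head = syllable 5.
Secondary stress on 1, 3: ˌble:.tu:.ˌni:k.fa.ˈle.run.lo.

primary 5, secondary 1, 3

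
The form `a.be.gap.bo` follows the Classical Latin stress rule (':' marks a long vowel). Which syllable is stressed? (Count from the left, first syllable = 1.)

Classical Latin: stress the penult if heavy (long vowel or closed), else the antepenult.
Weights: 2 be L, 3 gap H, 4 bo L.
The penult (syllable 3, gap) is heavy, so it takes stress.
Stress on syllable 3: a.be.ˈgap.bo.

3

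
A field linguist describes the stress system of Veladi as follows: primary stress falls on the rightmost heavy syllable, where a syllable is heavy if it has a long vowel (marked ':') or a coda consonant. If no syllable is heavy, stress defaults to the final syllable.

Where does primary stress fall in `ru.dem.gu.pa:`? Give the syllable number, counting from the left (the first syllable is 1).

Weights: 1 ru L, 2 dem H, 3 gu L, 4 pa: H.
Heavy syllables in the domain: 2, 4. The rightmost is syllable 4 (pa:).
Primary stress: syllable 4 → ru.dem.gu.ˈpa:.

4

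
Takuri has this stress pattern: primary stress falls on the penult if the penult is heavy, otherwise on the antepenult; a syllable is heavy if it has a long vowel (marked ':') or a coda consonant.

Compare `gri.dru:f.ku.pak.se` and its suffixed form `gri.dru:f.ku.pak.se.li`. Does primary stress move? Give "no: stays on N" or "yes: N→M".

Base `gri.dru:f.ku.pak.se` (5 syllables):
  Weights: 3 ku L, 4 pak H, 5 se L.
  The penult (syllable 4, pak) is heavy, so it takes stress.
  → primary stress on syllable 4.
Suffixed `gri.dru:f.ku.pak.se.li` (6 syllables):
  Weights: 4 pak H, 5 se L, 6 li L.
  The penult (syllable 5, se) is light, so stress falls on the antepenult (syllable 4, pak).
  → primary stress on syllable 4.

no: stays on 4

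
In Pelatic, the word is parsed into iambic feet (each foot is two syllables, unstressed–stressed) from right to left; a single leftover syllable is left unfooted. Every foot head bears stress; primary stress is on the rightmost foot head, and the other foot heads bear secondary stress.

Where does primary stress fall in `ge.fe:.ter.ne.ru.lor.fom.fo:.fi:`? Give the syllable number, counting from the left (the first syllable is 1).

9

Parse right to left into iambic (σˈσ) feet: ge (fe:.ˈter) (ne.ˈru) (lor.ˈfom) (fo:.ˈfi:). Syllable 1 is left unfooted.
Foot heads (stressed positions): 3, 5, 7, 9.
End Rule Rightmost: primary stress on the rightmost head = syllable 9.
Primary stress: syllable 9 → ge.fe:.ter.ne.ru.lor.fom.fo:.ˈfi:.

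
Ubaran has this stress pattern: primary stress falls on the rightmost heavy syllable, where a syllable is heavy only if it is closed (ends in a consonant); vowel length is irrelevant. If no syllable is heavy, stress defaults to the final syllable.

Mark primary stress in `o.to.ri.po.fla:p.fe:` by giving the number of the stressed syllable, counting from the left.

5

Weights: 1 o L, 2 to L, 3 ri L, 4 po L, 5 fla:p H, 6 fe: L.
Heavy syllables in the domain: 5. The rightmost is syllable 5 (fla:p).
Primary stress: syllable 5 → o.to.ri.po.ˈfla:p.fe:.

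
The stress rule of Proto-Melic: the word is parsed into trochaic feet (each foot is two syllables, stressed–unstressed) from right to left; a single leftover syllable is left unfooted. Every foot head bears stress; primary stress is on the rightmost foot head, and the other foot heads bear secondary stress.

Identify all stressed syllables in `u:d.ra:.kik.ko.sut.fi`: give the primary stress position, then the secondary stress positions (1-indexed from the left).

primary 5, secondary 1, 3

Parse right to left into trochaic (ˈσσ) feet: (ˈu:d.ra:) (ˈkik.ko) (ˈsut.fi).
Foot heads (stressed positions): 1, 3, 5.
End Rule Rightmost: primary stress on the rightmost head = syllable 5.
Secondary stress on 1, 3: ˌu:d.ra:.ˌkik.ko.ˈsut.fi.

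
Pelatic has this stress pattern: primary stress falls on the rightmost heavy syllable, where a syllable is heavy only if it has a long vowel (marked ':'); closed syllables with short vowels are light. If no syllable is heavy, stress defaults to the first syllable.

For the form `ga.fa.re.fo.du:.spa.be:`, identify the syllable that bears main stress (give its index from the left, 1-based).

Weights: 1 ga L, 2 fa L, 3 re L, 4 fo L, 5 du: H, 6 spa L, 7 be: H.
Heavy syllables in the domain: 5, 7. The rightmost is syllable 7 (be:).
Primary stress: syllable 7 → ga.fa.re.fo.du:.spa.ˈbe:.

7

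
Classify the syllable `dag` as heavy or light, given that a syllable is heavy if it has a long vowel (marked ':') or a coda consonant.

heavy

`dag`: short vowel, closed (coda /g/). Closed → heavy.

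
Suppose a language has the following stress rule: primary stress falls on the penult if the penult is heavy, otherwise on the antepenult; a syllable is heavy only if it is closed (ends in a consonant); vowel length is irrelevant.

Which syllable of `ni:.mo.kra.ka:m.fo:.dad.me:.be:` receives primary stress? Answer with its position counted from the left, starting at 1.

Weights: 6 dad H, 7 me: L, 8 be: L.
The penult (syllable 7, me:) is light, so stress falls on the antepenult (syllable 6, dad).
Primary stress: syllable 6 → ni:.mo.kra.ka:m.fo:.ˈdad.me:.be:.

6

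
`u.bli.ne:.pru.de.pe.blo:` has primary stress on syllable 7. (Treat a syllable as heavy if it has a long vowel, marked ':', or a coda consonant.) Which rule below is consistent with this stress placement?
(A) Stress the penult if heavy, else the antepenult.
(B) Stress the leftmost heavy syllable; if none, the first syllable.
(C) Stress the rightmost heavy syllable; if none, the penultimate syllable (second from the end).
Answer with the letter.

Rule A → syllable 5 (observed: 7).
Rule B → syllable 3 (observed: 7).
Rule C → syllable 7 ✓.

C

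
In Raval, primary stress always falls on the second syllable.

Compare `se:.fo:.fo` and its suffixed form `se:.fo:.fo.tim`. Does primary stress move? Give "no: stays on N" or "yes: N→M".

Base `se:.fo:.fo` (3 syllables):
  The word has 3 syllables; the second syllable is syllable 2 (fo:).
  → primary stress on syllable 2.
Suffixed `se:.fo:.fo.tim` (4 syllables):
  The word has 4 syllables; the second syllable is syllable 2 (fo:).
  → primary stress on syllable 2.

no: stays on 2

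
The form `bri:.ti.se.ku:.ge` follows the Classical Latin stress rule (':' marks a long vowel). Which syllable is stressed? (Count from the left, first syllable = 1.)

Classical Latin: stress the penult if heavy (long vowel or closed), else the antepenult.
Weights: 3 se L, 4 ku: H, 5 ge L.
The penult (syllable 4, ku:) is heavy, so it takes stress.
Stress on syllable 4: bri:.ti.se.ˈku:.ge.

4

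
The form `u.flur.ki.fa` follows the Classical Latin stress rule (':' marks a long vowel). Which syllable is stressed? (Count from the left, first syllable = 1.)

2

Classical Latin: stress the penult if heavy (long vowel or closed), else the antepenult.
Weights: 2 flur H, 3 ki L, 4 fa L.
The penult (syllable 3, ki) is light, so stress falls on the antepenult (syllable 2, flur).
Stress on syllable 2: u.ˈflur.ki.fa.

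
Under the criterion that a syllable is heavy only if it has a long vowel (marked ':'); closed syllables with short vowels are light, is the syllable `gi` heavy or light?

`gi`: short vowel, open (no coda). Short vowel → light.

light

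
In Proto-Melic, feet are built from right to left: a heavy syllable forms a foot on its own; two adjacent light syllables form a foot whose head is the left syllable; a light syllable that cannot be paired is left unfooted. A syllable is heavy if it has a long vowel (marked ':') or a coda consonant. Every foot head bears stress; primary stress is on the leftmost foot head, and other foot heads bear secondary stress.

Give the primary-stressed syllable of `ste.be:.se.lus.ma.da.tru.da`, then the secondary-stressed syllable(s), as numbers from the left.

primary 2, secondary 4, 5, 7

Weights: 1 ste L, 2 be: H, 3 se L, 4 lus H, 5 ma L, 6 da L, 7 tru L, 8 da L.
Parse right to left (heavy = foot alone; LL = one foot; stranded L unfooted): ste (ˈbe:) se (ˈlus) (ˈma.da) (ˈtru.da).
Foot heads: 2, 4, 5, 7.
Primary stress on the leftmost head = syllable 2.
Secondary stress on 4, 5, 7: ste.ˈbe:.se.ˌlus.ˌma.da.ˌtru.da.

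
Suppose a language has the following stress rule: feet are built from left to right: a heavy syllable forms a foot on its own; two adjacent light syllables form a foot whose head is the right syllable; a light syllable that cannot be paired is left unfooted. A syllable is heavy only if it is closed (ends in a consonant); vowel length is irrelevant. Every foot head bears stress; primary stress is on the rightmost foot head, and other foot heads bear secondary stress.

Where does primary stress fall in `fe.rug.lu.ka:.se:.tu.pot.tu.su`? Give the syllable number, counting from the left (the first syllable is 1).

Weights: 1 fe L, 2 rug H, 3 lu L, 4 ka: L, 5 se: L, 6 tu L, 7 pot H, 8 tu L, 9 su L.
Parse left to right (heavy = foot alone; LL = one foot; stranded L unfooted): fe (ˈrug) (lu.ˈka:) (se:.ˈtu) (ˈpot) (tu.ˈsu).
Foot heads: 2, 4, 6, 7, 9.
Primary stress on the rightmost head = syllable 9.
Primary stress: syllable 9 → fe.rug.lu.ka:.se:.tu.pot.tu.ˈsu.

9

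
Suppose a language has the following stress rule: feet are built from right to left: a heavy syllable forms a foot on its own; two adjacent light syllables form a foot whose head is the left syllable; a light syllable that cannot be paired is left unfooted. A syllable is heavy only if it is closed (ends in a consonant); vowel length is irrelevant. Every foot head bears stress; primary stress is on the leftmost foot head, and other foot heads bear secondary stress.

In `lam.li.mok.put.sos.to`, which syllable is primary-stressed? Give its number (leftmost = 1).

Weights: 1 lam H, 2 li L, 3 mok H, 4 put H, 5 sos H, 6 to L.
Parse right to left (heavy = foot alone; LL = one foot; stranded L unfooted): (ˈlam) li (ˈmok) (ˈput) (ˈsos) to.
Foot heads: 1, 3, 4, 5.
Primary stress on the leftmost head = syllable 1.
Primary stress: syllable 1 → ˈlam.li.mok.put.sos.to.

1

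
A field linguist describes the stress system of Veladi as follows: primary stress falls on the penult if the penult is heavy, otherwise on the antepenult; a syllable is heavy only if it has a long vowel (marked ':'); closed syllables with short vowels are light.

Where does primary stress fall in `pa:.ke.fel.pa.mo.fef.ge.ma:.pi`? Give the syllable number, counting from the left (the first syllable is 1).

8

Weights: 7 ge L, 8 ma: H, 9 pi L.
The penult (syllable 8, ma:) is heavy, so it takes stress.
Primary stress: syllable 8 → pa:.ke.fel.pa.mo.fef.ge.ˈma:.pi.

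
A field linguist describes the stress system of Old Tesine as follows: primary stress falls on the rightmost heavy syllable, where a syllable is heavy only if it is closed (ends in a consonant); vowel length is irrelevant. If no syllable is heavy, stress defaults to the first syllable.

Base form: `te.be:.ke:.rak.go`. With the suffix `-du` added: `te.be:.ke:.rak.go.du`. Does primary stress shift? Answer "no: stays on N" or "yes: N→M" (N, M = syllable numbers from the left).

Base `te.be:.ke:.rak.go` (5 syllables):
  Weights: 1 te L, 2 be: L, 3 ke: L, 4 rak H, 5 go L.
  Heavy syllables in the domain: 4. The rightmost is syllable 4 (rak).
  → primary stress on syllable 4.
Suffixed `te.be:.ke:.rak.go.du` (6 syllables):
  Weights: 1 te L, 2 be: L, 3 ke: L, 4 rak H, 5 go L, 6 du L.
  Heavy syllables in the domain: 4. The rightmost is syllable 4 (rak).
  → primary stress on syllable 4.

no: stays on 4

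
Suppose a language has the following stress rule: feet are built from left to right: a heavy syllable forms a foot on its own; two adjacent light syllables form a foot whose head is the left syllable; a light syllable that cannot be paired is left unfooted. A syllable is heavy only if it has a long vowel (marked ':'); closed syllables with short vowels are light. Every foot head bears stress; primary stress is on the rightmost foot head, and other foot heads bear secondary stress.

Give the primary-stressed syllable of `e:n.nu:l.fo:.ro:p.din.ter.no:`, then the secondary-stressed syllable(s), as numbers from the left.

primary 7, secondary 1, 2, 3, 4, 5

Weights: 1 e:n H, 2 nu:l H, 3 fo: H, 4 ro:p H, 5 din L, 6 ter L, 7 no: H.
Parse left to right (heavy = foot alone; LL = one foot; stranded L unfooted): (ˈe:n) (ˈnu:l) (ˈfo:) (ˈro:p) (ˈdin.ter) (ˈno:).
Foot heads: 1, 2, 3, 4, 5, 7.
Primary stress on the rightmost head = syllable 7.
Secondary stress on 1, 2, 3, 4, 5: ˌe:n.ˌnu:l.ˌfo:.ˌro:p.ˌdin.ter.ˈno:.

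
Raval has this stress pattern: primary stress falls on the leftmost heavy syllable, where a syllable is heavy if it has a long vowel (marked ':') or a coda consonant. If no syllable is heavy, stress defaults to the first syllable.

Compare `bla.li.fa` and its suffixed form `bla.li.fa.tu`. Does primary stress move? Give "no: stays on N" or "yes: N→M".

Base `bla.li.fa` (3 syllables):
  Weights: 1 bla L, 2 li L, 3 fa L.
  No heavy syllable in the domain; default to the first syllable = syllable 1.
  → primary stress on syllable 1.
Suffixed `bla.li.fa.tu` (4 syllables):
  Weights: 1 bla L, 2 li L, 3 fa L, 4 tu L.
  No heavy syllable in the domain; default to the first syllable = syllable 1.
  → primary stress on syllable 1.

no: stays on 1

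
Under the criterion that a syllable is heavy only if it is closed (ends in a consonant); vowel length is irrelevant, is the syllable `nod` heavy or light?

`nod`: short vowel, closed (coda /d/). Closed (coda /d/) → heavy.

heavy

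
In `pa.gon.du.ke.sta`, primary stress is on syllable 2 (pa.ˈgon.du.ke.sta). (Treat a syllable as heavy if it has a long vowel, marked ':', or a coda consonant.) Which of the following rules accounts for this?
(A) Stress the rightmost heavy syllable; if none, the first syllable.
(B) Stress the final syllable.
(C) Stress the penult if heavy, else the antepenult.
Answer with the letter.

A

Rule A → syllable 2 ✓.
Rule B → syllable 5 (observed: 2).
Rule C → syllable 3 (observed: 2).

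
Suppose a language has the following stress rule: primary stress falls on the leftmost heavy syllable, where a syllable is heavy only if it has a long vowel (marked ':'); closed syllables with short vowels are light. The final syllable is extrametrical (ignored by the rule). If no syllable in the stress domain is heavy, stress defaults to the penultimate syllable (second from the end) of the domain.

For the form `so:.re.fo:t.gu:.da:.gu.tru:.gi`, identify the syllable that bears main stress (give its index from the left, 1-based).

The final syllable (8, gi) is extrametrical; the stress domain is syllables 1–7.
Weights: 1 so: H, 2 re L, 3 fo:t H, 4 gu: H, 5 da: H, 6 gu L, 7 tru: H.
Heavy syllables in the domain: 1, 3, 4, 5, 7. The leftmost is syllable 1 (so:).
Primary stress: syllable 1 → ˈso:.re.fo:t.gu:.da:.gu.tru:.gi.

1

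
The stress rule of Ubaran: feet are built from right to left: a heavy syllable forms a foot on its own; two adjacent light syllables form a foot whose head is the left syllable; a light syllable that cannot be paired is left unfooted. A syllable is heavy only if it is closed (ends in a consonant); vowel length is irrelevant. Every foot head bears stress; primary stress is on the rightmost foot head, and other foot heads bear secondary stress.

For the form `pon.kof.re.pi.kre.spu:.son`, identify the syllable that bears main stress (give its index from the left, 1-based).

7

Weights: 1 pon H, 2 kof H, 3 re L, 4 pi L, 5 kre L, 6 spu: L, 7 son H.
Parse right to left (heavy = foot alone; LL = one foot; stranded L unfooted): (ˈpon) (ˈkof) (ˈre.pi) (ˈkre.spu:) (ˈson).
Foot heads: 1, 2, 3, 5, 7.
Primary stress on the rightmost head = syllable 7.
Primary stress: syllable 7 → pon.kof.re.pi.kre.spu:.ˈson.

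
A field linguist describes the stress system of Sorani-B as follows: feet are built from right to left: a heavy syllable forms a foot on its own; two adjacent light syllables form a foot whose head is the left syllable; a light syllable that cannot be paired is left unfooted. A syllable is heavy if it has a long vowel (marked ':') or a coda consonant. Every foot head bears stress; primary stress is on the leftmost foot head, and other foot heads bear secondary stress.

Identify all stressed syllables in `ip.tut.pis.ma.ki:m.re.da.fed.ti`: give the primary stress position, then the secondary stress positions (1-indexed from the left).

primary 1, secondary 2, 3, 5, 6, 8

Weights: 1 ip H, 2 tut H, 3 pis H, 4 ma L, 5 ki:m H, 6 re L, 7 da L, 8 fed H, 9 ti L.
Parse right to left (heavy = foot alone; LL = one foot; stranded L unfooted): (ˈip) (ˈtut) (ˈpis) ma (ˈki:m) (ˈre.da) (ˈfed) ti.
Foot heads: 1, 2, 3, 5, 6, 8.
Primary stress on the leftmost head = syllable 1.
Secondary stress on 2, 3, 5, 6, 8: ˈip.ˌtut.ˌpis.ma.ˌki:m.ˌre.da.ˌfed.ti.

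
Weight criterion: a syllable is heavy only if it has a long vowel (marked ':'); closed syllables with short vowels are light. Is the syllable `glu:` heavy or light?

heavy

`glu:`: long vowel, open (no coda). Long vowel → heavy.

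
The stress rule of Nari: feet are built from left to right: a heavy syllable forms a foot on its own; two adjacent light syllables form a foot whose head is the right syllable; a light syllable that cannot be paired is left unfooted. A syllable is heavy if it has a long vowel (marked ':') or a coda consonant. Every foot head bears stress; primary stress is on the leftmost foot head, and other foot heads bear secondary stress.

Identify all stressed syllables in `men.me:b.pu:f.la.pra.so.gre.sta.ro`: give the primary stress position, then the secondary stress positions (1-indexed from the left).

Weights: 1 men H, 2 me:b H, 3 pu:f H, 4 la L, 5 pra L, 6 so L, 7 gre L, 8 sta L, 9 ro L.
Parse left to right (heavy = foot alone; LL = one foot; stranded L unfooted): (ˈmen) (ˈme:b) (ˈpu:f) (la.ˈpra) (so.ˈgre) (sta.ˈro).
Foot heads: 1, 2, 3, 5, 7, 9.
Primary stress on the leftmost head = syllable 1.
Secondary stress on 2, 3, 5, 7, 9: ˈmen.ˌme:b.ˌpu:f.la.ˌpra.so.ˌgre.sta.ˌro.

primary 1, secondary 2, 3, 5, 7, 9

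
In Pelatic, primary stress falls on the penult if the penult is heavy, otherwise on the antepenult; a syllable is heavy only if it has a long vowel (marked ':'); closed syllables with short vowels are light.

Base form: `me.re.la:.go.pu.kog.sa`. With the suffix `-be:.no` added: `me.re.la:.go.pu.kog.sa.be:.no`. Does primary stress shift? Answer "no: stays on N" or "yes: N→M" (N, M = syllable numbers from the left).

Base `me.re.la:.go.pu.kog.sa` (7 syllables):
  Weights: 5 pu L, 6 kog L, 7 sa L.
  The penult (syllable 6, kog) is light, so stress falls on the antepenult (syllable 5, pu).
  → primary stress on syllable 5.
Suffixed `me.re.la:.go.pu.kog.sa.be:.no` (9 syllables):
  Weights: 7 sa L, 8 be: H, 9 no L.
  The penult (syllable 8, be:) is heavy, so it takes stress.
  → primary stress on syllable 8.

yes: 5→8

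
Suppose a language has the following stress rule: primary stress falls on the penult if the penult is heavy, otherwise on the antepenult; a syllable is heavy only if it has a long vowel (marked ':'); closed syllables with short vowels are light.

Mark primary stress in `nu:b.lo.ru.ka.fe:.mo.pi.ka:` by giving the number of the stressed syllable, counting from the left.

Weights: 6 mo L, 7 pi L, 8 ka: H.
The penult (syllable 7, pi) is light, so stress falls on the antepenult (syllable 6, mo).
Primary stress: syllable 6 → nu:b.lo.ru.ka.fe:.ˈmo.pi.ka:.

6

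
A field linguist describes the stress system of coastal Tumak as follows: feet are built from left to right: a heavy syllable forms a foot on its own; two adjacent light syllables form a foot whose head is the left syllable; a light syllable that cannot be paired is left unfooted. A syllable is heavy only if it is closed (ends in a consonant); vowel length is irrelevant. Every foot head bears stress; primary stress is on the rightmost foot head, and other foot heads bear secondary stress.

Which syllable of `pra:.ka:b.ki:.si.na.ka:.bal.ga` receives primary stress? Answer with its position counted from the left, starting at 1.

7

Weights: 1 pra: L, 2 ka:b H, 3 ki: L, 4 si L, 5 na L, 6 ka: L, 7 bal H, 8 ga L.
Parse left to right (heavy = foot alone; LL = one foot; stranded L unfooted): pra: (ˈka:b) (ˈki:.si) (ˈna.ka:) (ˈbal) ga.
Foot heads: 2, 3, 5, 7.
Primary stress on the rightmost head = syllable 7.
Primary stress: syllable 7 → pra:.ka:b.ki:.si.na.ka:.ˈbal.ga.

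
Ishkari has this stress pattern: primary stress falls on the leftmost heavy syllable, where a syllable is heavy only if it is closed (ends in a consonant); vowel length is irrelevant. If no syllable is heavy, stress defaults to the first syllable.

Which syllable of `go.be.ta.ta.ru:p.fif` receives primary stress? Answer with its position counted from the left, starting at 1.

5

Weights: 1 go L, 2 be L, 3 ta L, 4 ta L, 5 ru:p H, 6 fif H.
Heavy syllables in the domain: 5, 6. The leftmost is syllable 5 (ru:p).
Primary stress: syllable 5 → go.be.ta.ta.ˈru:p.fif.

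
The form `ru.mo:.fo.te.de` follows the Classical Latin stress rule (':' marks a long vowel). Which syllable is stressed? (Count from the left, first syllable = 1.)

3

Classical Latin: stress the penult if heavy (long vowel or closed), else the antepenult.
Weights: 3 fo L, 4 te L, 5 de L.
The penult (syllable 4, te) is light, so stress falls on the antepenult (syllable 3, fo).
Stress on syllable 3: ru.mo:.ˈfo.te.de.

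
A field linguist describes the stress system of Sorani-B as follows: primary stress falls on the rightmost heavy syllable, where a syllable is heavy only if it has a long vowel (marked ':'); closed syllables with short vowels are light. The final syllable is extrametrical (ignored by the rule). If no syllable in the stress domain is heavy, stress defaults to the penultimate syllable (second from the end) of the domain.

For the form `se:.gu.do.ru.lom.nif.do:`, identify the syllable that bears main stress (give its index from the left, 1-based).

The final syllable (7, do:) is extrametrical; the stress domain is syllables 1–6.
Weights: 1 se: H, 2 gu L, 3 do L, 4 ru L, 5 lom L, 6 nif L.
Heavy syllables in the domain: 1. The rightmost is syllable 1 (se:).
Primary stress: syllable 1 → ˈse:.gu.do.ru.lom.nif.do:.

1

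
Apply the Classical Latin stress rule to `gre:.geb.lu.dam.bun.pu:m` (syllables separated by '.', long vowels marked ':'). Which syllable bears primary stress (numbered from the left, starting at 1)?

Classical Latin: stress the penult if heavy (long vowel or closed), else the antepenult.
Weights: 4 dam H, 5 bun H, 6 pu:m H.
The penult (syllable 5, bun) is heavy, so it takes stress.
Stress on syllable 5: gre:.geb.lu.dam.ˈbun.pu:m.

5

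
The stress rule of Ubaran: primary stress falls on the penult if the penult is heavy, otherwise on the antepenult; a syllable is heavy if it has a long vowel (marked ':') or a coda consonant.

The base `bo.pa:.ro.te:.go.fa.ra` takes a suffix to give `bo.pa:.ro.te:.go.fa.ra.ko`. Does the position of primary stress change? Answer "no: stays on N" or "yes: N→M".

Base `bo.pa:.ro.te:.go.fa.ra` (7 syllables):
  Weights: 5 go L, 6 fa L, 7 ra L.
  The penult (syllable 6, fa) is light, so stress falls on the antepenult (syllable 5, go).
  → primary stress on syllable 5.
Suffixed `bo.pa:.ro.te:.go.fa.ra.ko` (8 syllables):
  Weights: 6 fa L, 7 ra L, 8 ko L.
  The penult (syllable 7, ra) is light, so stress falls on the antepenult (syllable 6, fa).
  → primary stress on syllable 6.

yes: 5→6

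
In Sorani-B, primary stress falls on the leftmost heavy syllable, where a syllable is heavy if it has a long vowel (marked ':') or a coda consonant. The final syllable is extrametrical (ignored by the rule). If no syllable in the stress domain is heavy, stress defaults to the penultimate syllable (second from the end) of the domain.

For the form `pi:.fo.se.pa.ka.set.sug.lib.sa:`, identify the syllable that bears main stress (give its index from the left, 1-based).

The final syllable (9, sa:) is extrametrical; the stress domain is syllables 1–8.
Weights: 1 pi: H, 2 fo L, 3 se L, 4 pa L, 5 ka L, 6 set H, 7 sug H, 8 lib H.
Heavy syllables in the domain: 1, 6, 7, 8. The leftmost is syllable 1 (pi:).
Primary stress: syllable 1 → ˈpi:.fo.se.pa.ka.set.sug.lib.sa:.

1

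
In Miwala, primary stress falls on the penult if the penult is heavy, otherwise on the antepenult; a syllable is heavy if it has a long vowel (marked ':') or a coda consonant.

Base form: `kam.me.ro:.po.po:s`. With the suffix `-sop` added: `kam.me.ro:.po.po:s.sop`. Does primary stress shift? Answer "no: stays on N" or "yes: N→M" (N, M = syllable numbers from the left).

Base `kam.me.ro:.po.po:s` (5 syllables):
  Weights: 3 ro: H, 4 po L, 5 po:s H.
  The penult (syllable 4, po) is light, so stress falls on the antepenult (syllable 3, ro:).
  → primary stress on syllable 3.
Suffixed `kam.me.ro:.po.po:s.sop` (6 syllables):
  Weights: 4 po L, 5 po:s H, 6 sop H.
  The penult (syllable 5, po:s) is heavy, so it takes stress.
  → primary stress on syllable 5.

yes: 3→5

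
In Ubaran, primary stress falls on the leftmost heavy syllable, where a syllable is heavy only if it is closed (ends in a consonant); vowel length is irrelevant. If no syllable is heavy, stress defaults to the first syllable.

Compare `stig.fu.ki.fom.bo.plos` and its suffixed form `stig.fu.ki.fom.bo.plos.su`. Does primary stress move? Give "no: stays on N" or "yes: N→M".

Base `stig.fu.ki.fom.bo.plos` (6 syllables):
  Weights: 1 stig H, 2 fu L, 3 ki L, 4 fom H, 5 bo L, 6 plos H.
  Heavy syllables in the domain: 1, 4, 6. The leftmost is syllable 1 (stig).
  → primary stress on syllable 1.
Suffixed `stig.fu.ki.fom.bo.plos.su` (7 syllables):
  Weights: 1 stig H, 2 fu L, 3 ki L, 4 fom H, 5 bo L, 6 plos H, 7 su L.
  Heavy syllables in the domain: 1, 4, 6. The leftmost is syllable 1 (stig).
  → primary stress on syllable 1.

no: stays on 1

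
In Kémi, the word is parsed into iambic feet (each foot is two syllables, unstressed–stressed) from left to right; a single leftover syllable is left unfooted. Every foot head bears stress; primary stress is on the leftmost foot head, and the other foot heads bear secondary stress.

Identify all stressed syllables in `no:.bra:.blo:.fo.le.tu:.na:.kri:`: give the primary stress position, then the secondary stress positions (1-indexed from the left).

Parse left to right into iambic (σˈσ) feet: (no:.ˈbra:) (blo:.ˈfo) (le.ˈtu:) (na:.ˈkri:).
Foot heads (stressed positions): 2, 4, 6, 8.
End Rule Leftmost: primary stress on the leftmost head = syllable 2.
Secondary stress on 4, 6, 8: no:.ˈbra:.blo:.ˌfo.le.ˌtu:.na:.ˌkri:.

primary 2, secondary 4, 6, 8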